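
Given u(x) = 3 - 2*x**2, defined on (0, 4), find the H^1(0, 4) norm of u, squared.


||u||_{H^1}^2 = 14108/15

The H^1 norm (squared) on an interval (0, L) is
  ||u||_{H^1}^2 = ∫_0^L u(x)^2 dx + ∫_0^L u'(x)^2 dx.
Compute u'(x) = -4*x.
Then u(x)^2 = 4*x**4 - 12*x**2 + 9 and u'(x)^2 = 16*x**2.
Integrate each monomial from 0 to 4 using ∫_0^4 c·x^n dx = c·4^(n+1)/(n+1):
  ∫_0^4 u(x)^2 dx = ∫_0^4 (4*x^4 - 12*x^2 + 9) dx. Term by term:
    ∫_0^4 4*x^4 dx = 4096/5;  ∫_0^4 -12*x^2 dx = -256;  ∫_0^4 9 dx = 36.
  Sum: 4096/5 − 256 + 36 = 2996/5.
  ∫_0^4 u'(x)^2 dx = ∫_0^4 (16*x^2) dx. Term by term:
    ∫_0^4 16*x^2 dx = 1024/3.
Adding: ||u||_{H^1}^2 = 2996/5 + 1024/3 = 14108/15.


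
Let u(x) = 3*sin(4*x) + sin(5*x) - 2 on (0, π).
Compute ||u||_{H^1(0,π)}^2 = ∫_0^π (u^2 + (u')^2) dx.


||u||_{H^1(0,π)}^2 = -8/5 + 187*π/2

u'(x) = 12*cos(4*x) + 5*cos(5*x).
Expand u² and (u')² and integrate term by term on (0, π), using: for integers n ≥ 1, ∫_0^π sin²(nx) dx = ∫_0^π cos²(nx) dx = π/2; for n ≠ n', ∫_0^π sin(nx)sin(n'x) dx = ∫_0^π cos(nx)cos(n'x) dx = 0; and by product-to-sum, ∫_0^π sin(nx)cos(n'x) dx = ½∫_0^π [sin((n+n')x) + sin((n−n')x)] dx, which is 0 when n+n' is even and 2n/(n²−n'²) when n+n' is odd (it need not vanish on (0, π)). For the constant mode: ∫_0^π 1 dx = π, ∫_0^π cos(nx) dx = 0, ∫_0^π sin(nx) dx = (1−(−1)^n)/n.
  u² squared terms: (-2)²·∫1 dx = 4·π = 4*π;  (3)²·∫sin(4x)² dx = 9·π/2 = 9*π/2;  (1)²·∫sin(5x)² dx = 1·π/2 = π/2.
  u² cross terms: 2·(-2)·(3)·∫1·sin(4x) dx = -12·(0) = 0;  2·(-2)·(1)·∫1·sin(5x) dx = -4·(2/5) = -8/5;  2·(3)·(1)·∫sin(4x)·sin(5x) dx = 6·(0) = 0.
  So ∫_0^π u² dx = 4*π + 9*π/2 + π/2 + 0 − 8/5 + 0 = -8/5 + 9*π.
  (u')² squared terms: (5)²·∫cos(5x)² dx = 25·π/2 = 25*π/2;  (12)²·∫cos(4x)² dx = 144·π/2 = 72*π.
  (u')² cross terms: 2·(5)·(12)·∫cos(5x)·cos(4x) dx = 120·(0) = 0.
  So ∫_0^π (u')² dx = 25*π/2 + 72*π + 0 = 169*π/2.
||u||_{H^1}^2 = (-8/5 + 9*π) + (169*π/2) = -8/5 + 187*π/2.


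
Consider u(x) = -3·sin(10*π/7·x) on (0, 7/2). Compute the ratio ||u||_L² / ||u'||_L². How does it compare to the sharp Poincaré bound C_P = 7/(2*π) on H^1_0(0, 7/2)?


||u||_L² / ||u'||_L² = 7/(10*π) < C_P = 7/(2*π).

u(x) = -3·sin(10*π/7·x), so u'(x) = -30*π*cos(10*π*x/7)/7.
Writing u(x) = A·sin(kπx/L) with A = -3 and k = 5, use ∫_0^L sin²(kπx/L) dx = L/2 and ∫_0^L cos²(kπx/L) dx = L/2.
u² = 9·sin²(10*π/7·x) and (u')² = 900*π^2/49·cos²(10*π/7·x), and each of sin², cos² integrates to L/2 = 7/4 over (0, 7/2).
∫_0^7/2 u² dx = 63/4, so ||u||_L² = 3*sqrt(7)/2.
∫_0^7/2 (u')² dx = 225*π^2/7, so ||u'||_L² = 15*sqrt(7)*π/7.
Ratio ||u||_L² / ||u'||_L² = 7/(10*π).
Sharp Poincaré constant on H^1_0(0, 7/2) is C_P = L/π = 7/(2*π), achieved by sin(2*π/7·x).
This is the k = 5 harmonic; the ratio L/(kπ) is strictly less than C_P = L/π, consistent with the sharp inequality ||u||_L² ≤ C_P ||u'||_L².


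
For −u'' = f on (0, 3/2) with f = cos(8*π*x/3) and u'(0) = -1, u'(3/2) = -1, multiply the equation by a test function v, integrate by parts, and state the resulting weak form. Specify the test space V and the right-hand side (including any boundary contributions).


V = H^1(0, 3/2) (v unrestricted at boundary; u is determined up to an additive constant); weak form: ∫_0^3/2 u'v' dx = ∫_0^3/2 (cos(8*π*x/3)) v dx − v(3/2) + v(0) for all v ∈ V.

Multiply both sides by a test function v and integrate from 0 to 3/2:
  ∫_0^3/2 −u''(x) v(x) dx = ∫_0^3/2 f(x) v(x) dx.
Integrate the LHS by parts once:
  ∫_0^3/2 −u'' v dx = −[u'(x) v(x)]_0^3/2 + ∫_0^3/2 u'(x) v'(x) dx.
Thus ∫_0^3/2 u'(x) v'(x) dx = ∫_0^3/2 f(x) v(x) dx + [u'(x) v(x)]_0^3/2.
Choose V so that boundary terms are either known or forced to vanish.
u has inhomogeneous Neumann u'(0) = -1, u'(3/2) = -1. [u' v]_0^3/2 = (-1)·v(3/2) − (-1)·v(0) = − v(3/2) + v(0). Take V = H^1(0, 3/2); boundary term becomes part of RHS.
Weak formulation: find u (satisfying any essential BC) such that ∫_0^3/2 u'(x) v'(x) dx = ∫_0^3/2 f v dx − v(3/2) + v(0) for all v ∈ V (Neumann data are natural BCs: they enter the RHS as boundary terms).
Substituting f(x) = cos(8*π*x/3), the right-hand side is ∫_0^3/2 (cos(8*π*x/3)) v dx − v(3/2) + v(0).
Compatibility check (pure Neumann): taking v ≡ 1 ∈ V gives 0 = ∫_0^3/2 f dx + (-1) − (-1), i.e. ∫_0^3/2 f dx must equal u'(0) − u'(3/2) = 0. Indeed ∫_0^3/2 (cos(8*π*x/3)) dx = 0, so the data are compatible. The solution is then unique only up to an additive constant (fix it e.g. by requiring ∫_0^3/2 u dx = 0).


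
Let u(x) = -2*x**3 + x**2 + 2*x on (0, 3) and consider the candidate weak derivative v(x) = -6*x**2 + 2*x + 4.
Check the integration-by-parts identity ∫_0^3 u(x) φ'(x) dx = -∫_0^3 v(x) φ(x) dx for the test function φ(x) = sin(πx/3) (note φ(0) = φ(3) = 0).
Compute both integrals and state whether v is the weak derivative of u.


LHS = -648/π^3 + 132/π, RHS = -648/π^3 + 120/π. No, v is not the weak derivative of u.

u(x) = -2*x**3 + x**2 + 2*x, classical derivative u'(x) = -6*x**2 + 2*x + 2.
φ(x) = sin(πx/3), so φ'(x) = π*cos(π*x/3)/3.
Note φ(0) = φ(3) = 0, so the boundary term u·φ vanishes.
LHS = ∫_0^3 u(x) φ'(x) dx = ∫_0^3 (-2*π*x^3*cos(π*x/3)/3 + π*x^2*cos(π*x/3)/3 + 2*π*x*cos(π*x/3)/3) dx. Term by term:
  ∫_0^3 -2*π*x^3*cos(π*x/3)/3 dx = -648/π^3 + 162/π;  ∫_0^3 π*x^2*cos(π*x/3)/3 dx = -18/π;  ∫_0^3 2*π*x*cos(π*x/3)/3 dx = -12/π.
Sum: -648/π^3 + 162/π − 18/π − 12/π = -648/π^3 + 132/π.
So LHS = -648/π^3 + 132/π.
∫_0^3 v(x) φ(x) dx = ∫_0^3 (-6*x^2*sin(π*x/3) + 2*x*sin(π*x/3) + 4*sin(π*x/3)) dx. Term by term:
  ∫_0^3 4*sin(π*x/3) dx = 24/π;  ∫_0^3 -6*x^2*sin(π*x/3) dx = -162/π + 648/π^3;  ∫_0^3 2*x*sin(π*x/3) dx = 18/π.
Sum: 24/π + -162/π + 648/π^3 + 18/π = -120/π + 648/π^3.
So RHS = -∫_0^3 v(x) φ(x) dx = -648/π^3 + 120/π.
LHS − RHS = 12/π ≠ 0, so the identity fails.
(For a valid weak derivative the identity must hold for EVERY test function, in particular this one. The failure shows v is NOT the weak derivative of u.)
Correct weak derivative would be u'(x) = -6*x**2 + 2*x + 2.


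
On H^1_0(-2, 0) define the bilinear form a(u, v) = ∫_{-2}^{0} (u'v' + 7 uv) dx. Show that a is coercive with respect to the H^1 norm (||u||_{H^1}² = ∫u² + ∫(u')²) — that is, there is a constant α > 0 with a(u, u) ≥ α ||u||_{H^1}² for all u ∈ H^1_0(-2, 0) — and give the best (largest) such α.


α = 1

Coercivity of a(·,·) on H^1_0(-2, 0) means a(u, u) ≥ α ||u||_{H^1}² for every u ∈ H^1_0.
The interval has length L = 2, and Poincaré/coercivity depend only on L. Here a(u, u) = ∫(u')² + (7)·∫u².
Here c = 7 ≥ 1, so a(u,u) = ∫(u')² + c∫u² ≥ ∫(u')² + ∫u² = ||u||_{H^1}², i.e. α = 1 works. No larger α is possible: a(u,u) ≥ α||u||_{H^1}² means (1−α)∫(u')² ≥ (α−c)∫u², and for the modes u_n = sin(nπ(x−x₀)/L) (x₀ the left endpoint) one has ∫u_n²/∫(u_n')² = (L/(nπ))² → 0, so a(u_n,u_n)/||u_n||_{H^1}² → 1. Hence the optimal constant is α = 1.
Therefore α = 1.


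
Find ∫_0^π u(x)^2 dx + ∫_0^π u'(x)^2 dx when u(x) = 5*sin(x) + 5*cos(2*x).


||u||_{H^1(0,π)}^2 = -500/3 + 175*π/2

u'(x) = -10*sin(2*x) + 5*cos(x).
Expand u² and (u')² and integrate term by term on (0, π), using: for integers n ≥ 1, ∫_0^π sin²(nx) dx = ∫_0^π cos²(nx) dx = π/2; for n ≠ n', ∫_0^π sin(nx)sin(n'x) dx = ∫_0^π cos(nx)cos(n'x) dx = 0; and by product-to-sum, ∫_0^π sin(nx)cos(n'x) dx = ½∫_0^π [sin((n+n')x) + sin((n−n')x)] dx, which is 0 when n+n' is even and 2n/(n²−n'²) when n+n' is odd (it need not vanish on (0, π)).
  u² squared terms: (5)²·∫cos(2x)² dx = 25·π/2 = 25*π/2;  (5)²·∫sin(x)² dx = 25·π/2 = 25*π/2.
  u² cross terms: 2·(5)·(5)·∫cos(2x)·sin(x) dx = 50·(-2/3) = -100/3.
  So ∫_0^π u² dx = 25*π/2 + 25*π/2 − 100/3 = -100/3 + 25*π.
  (u')² squared terms: (-10)²·∫sin(2x)² dx = 100·π/2 = 50*π;  (5)²·∫cos(x)² dx = 25·π/2 = 25*π/2.
  (u')² cross terms: 2·(-10)·(5)·∫sin(2x)·cos(x) dx = -100·(4/3) = -400/3.
  So ∫_0^π (u')² dx = 50*π + 25*π/2 − 400/3 = -400/3 + 125*π/2.
||u||_{H^1}^2 = (-100/3 + 25*π) + (-400/3 + 125*π/2) = -500/3 + 175*π/2.


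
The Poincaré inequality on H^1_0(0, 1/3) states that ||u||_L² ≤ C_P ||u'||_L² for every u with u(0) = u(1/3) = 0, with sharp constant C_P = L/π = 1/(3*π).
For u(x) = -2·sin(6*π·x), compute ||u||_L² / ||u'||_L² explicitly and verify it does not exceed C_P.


||u||_L² / ||u'||_L² = 1/(6*π) < C_P = 1/(3*π).

u(x) = -2·sin(6*π·x), so u'(x) = -12*π*cos(6*π*x).
Writing u(x) = A·sin(kπx/L) with A = -2 and k = 2, use ∫_0^L sin²(kπx/L) dx = L/2 and ∫_0^L cos²(kπx/L) dx = L/2.
u² = 4·sin²(6*π·x) and (u')² = 144*π^2·cos²(6*π·x), and each of sin², cos² integrates to L/2 = 1/6 over (0, 1/3).
∫_0^1/3 u² dx = 2/3, so ||u||_L² = sqrt(6)/3.
∫_0^1/3 (u')² dx = 24*π^2, so ||u'||_L² = 2*sqrt(6)*π.
Ratio ||u||_L² / ||u'||_L² = 1/(6*π).
Sharp Poincaré constant on H^1_0(0, 1/3) is C_P = L/π = 1/(3*π), achieved by sin(3*π·x).
This is the k = 2 harmonic; the ratio L/(kπ) is strictly less than C_P = L/π, consistent with the sharp inequality ||u||_L² ≤ C_P ||u'||_L².


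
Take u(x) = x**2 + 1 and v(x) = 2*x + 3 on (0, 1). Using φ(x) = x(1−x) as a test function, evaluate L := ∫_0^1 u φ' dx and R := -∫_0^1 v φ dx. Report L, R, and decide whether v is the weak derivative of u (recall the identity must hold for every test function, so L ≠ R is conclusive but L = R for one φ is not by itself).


LHS = -1/6, RHS = -2/3. No, v is not the weak derivative of u.

u(x) = x**2 + 1, classical derivative u'(x) = 2*x.
φ(x) = x(1−x), so φ'(x) = 1 - 2*x.
Note φ(0) = φ(1) = 0, so the boundary term u·φ vanishes.
LHS = ∫_0^1 u(x) φ'(x) dx = ∫_0^1 (-2*x^3 + x^2 - 2*x + 1) dx. Term by term:
  ∫_0^1 -2*x^3 dx = -1/2;  ∫_0^1 x^2 dx = 1/3;  ∫_0^1 -2*x dx = -1;
  ∫_0^1 1 dx = 1.
Sum: -1/2 + 1/3 − 1 + 1 = -1/6.
So LHS = -1/6.
∫_0^1 v(x) φ(x) dx = ∫_0^1 (-2*x^3 - x^2 + 3*x) dx. Term by term:
  ∫_0^1 -2*x^3 dx = -1/2;  ∫_0^1 -x^2 dx = -1/3;  ∫_0^1 3*x dx = 3/2.
Sum: -1/2 − 1/3 + 3/2 = 2/3.
So RHS = -∫_0^1 v(x) φ(x) dx = -2/3.
LHS − RHS = 1/2 ≠ 0, so the identity fails.
(For a valid weak derivative the identity must hold for EVERY test function, in particular this one. The failure shows v is NOT the weak derivative of u.)
Correct weak derivative would be u'(x) = 2*x.


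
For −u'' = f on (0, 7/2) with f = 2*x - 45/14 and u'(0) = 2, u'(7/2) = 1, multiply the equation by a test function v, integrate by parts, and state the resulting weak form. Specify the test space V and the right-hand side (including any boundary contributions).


V = H^1(0, 7/2) (v unrestricted at boundary; u is determined up to an additive constant); weak form: ∫_0^7/2 u'v' dx = ∫_0^7/2 (2*x - 45/14) v dx + v(7/2) − 2·v(0) for all v ∈ V.

Multiply both sides by a test function v and integrate from 0 to 7/2:
  ∫_0^7/2 −u''(x) v(x) dx = ∫_0^7/2 f(x) v(x) dx.
Integrate the LHS by parts once:
  ∫_0^7/2 −u'' v dx = −[u'(x) v(x)]_0^7/2 + ∫_0^7/2 u'(x) v'(x) dx.
Thus ∫_0^7/2 u'(x) v'(x) dx = ∫_0^7/2 f(x) v(x) dx + [u'(x) v(x)]_0^7/2.
Choose V so that boundary terms are either known or forced to vanish.
u has inhomogeneous Neumann u'(0) = 2, u'(7/2) = 1. [u' v]_0^7/2 = (1)·v(7/2) − (2)·v(0) = v(7/2) − 2·v(0). Take V = H^1(0, 7/2); boundary term becomes part of RHS.
Weak formulation: find u (satisfying any essential BC) such that ∫_0^7/2 u'(x) v'(x) dx = ∫_0^7/2 f v dx + v(7/2) − 2·v(0) for all v ∈ V (Neumann data are natural BCs: they enter the RHS as boundary terms).
Substituting f(x) = 2*x - 45/14, the right-hand side is ∫_0^7/2 (2*x - 45/14) v dx + v(7/2) − 2·v(0).
Compatibility check (pure Neumann): taking v ≡ 1 ∈ V gives 0 = ∫_0^7/2 f dx + (1) − (2), i.e. ∫_0^7/2 f dx must equal u'(0) − u'(7/2) = 1. Indeed ∫_0^7/2 (2*x - 45/14) dx = 1, so the data are compatible. The solution is then unique only up to an additive constant (fix it e.g. by requiring ∫_0^7/2 u dx = 0).


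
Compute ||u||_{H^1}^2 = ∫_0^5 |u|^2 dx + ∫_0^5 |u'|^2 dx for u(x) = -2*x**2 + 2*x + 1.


||u||_{H^1}^2 = 5375/3

The H^1 norm (squared) on an interval (0, L) is
  ||u||_{H^1}^2 = ∫_0^L u(x)^2 dx + ∫_0^L u'(x)^2 dx.
Compute u'(x) = 2 - 4*x.
Then u(x)^2 = 4*x**4 - 8*x**3 + 4*x + 1 and u'(x)^2 = 16*x**2 - 16*x + 4.
Integrate each monomial from 0 to 5 using ∫_0^5 c·x^n dx = c·5^(n+1)/(n+1):
  ∫_0^5 u(x)^2 dx = ∫_0^5 (4*x^4 - 8*x^3 + 4*x + 1) dx. Term by term:
    ∫_0^5 4*x^4 dx = 2500;  ∫_0^5 -8*x^3 dx = -1250;  ∫_0^5 4*x dx = 50;
    ∫_0^5 1 dx = 5.
  Sum: 2500 − 1250 + 50 + 5 = 1305.
  ∫_0^5 u'(x)^2 dx = ∫_0^5 (16*x^2 - 16*x + 4) dx. Term by term:
    ∫_0^5 16*x^2 dx = 2000/3;  ∫_0^5 -16*x dx = -200;  ∫_0^5 4 dx = 20.
  Sum: 2000/3 − 200 + 20 = 1460/3.
Adding: ||u||_{H^1}^2 = 1305 + 1460/3 = 5375/3.


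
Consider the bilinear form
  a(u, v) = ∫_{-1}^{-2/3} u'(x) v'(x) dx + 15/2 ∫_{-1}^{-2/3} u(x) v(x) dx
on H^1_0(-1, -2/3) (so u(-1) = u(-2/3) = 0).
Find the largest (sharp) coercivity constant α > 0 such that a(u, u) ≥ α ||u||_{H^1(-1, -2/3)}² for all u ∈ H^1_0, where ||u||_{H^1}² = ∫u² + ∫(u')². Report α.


α = 1

Coercivity of a(·,·) on H^1_0(-1, -2/3) means a(u, u) ≥ α ||u||_{H^1}² for every u ∈ H^1_0.
The interval has length L = 1/3, and Poincaré/coercivity depend only on L. Here a(u, u) = ∫(u')² + (15/2)·∫u².
Here c = 15/2 ≥ 1, so a(u,u) = ∫(u')² + c∫u² ≥ ∫(u')² + ∫u² = ||u||_{H^1}², i.e. α = 1 works. No larger α is possible: a(u,u) ≥ α||u||_{H^1}² means (1−α)∫(u')² ≥ (α−c)∫u², and for the modes u_n = sin(nπ(x−x₀)/L) (x₀ the left endpoint) one has ∫u_n²/∫(u_n')² = (L/(nπ))² → 0, so a(u_n,u_n)/||u_n||_{H^1}² → 1. Hence the optimal constant is α = 1.
Therefore α = 1.


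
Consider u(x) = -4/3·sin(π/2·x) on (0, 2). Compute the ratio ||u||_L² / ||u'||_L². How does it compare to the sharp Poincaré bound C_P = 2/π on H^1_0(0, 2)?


||u||_L² / ||u'||_L² = 2/π = C_P.

u(x) = -4/3·sin(π/2·x), so u'(x) = -2*π*cos(π*x/2)/3.
Writing u(x) = A·sin(kπx/L) with A = -4/3 and k = 1, use ∫_0^L sin²(kπx/L) dx = L/2 and ∫_0^L cos²(kπx/L) dx = L/2.
u² = 16/9·sin²(π/2·x) and (u')² = 4*π^2/9·cos²(π/2·x), and each of sin², cos² integrates to L/2 = 1 over (0, 2).
∫_0^2 u² dx = 16/9, so ||u||_L² = 4/3.
∫_0^2 (u')² dx = 4*π^2/9, so ||u'||_L² = 2*π/3.
Ratio ||u||_L² / ||u'||_L² = 2/π.
Sharp Poincaré constant on H^1_0(0, 2) is C_P = L/π = 2/π, achieved by sin(π/2·x).
This is the k = 1 eigenfunction (up to amplitude), so the ratio equals the sharp Poincaré constant exactly.


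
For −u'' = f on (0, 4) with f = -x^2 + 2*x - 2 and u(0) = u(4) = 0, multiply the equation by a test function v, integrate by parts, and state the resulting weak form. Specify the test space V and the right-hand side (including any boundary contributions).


V = H^1_0(0, 4) (so v(0) = v(4) = 0); weak form: ∫_0^4 u'v' dx = ∫_0^4 (-x^2 + 2*x - 2) v dx for all v ∈ V.

Multiply both sides by a test function v and integrate from 0 to 4:
  ∫_0^4 −u''(x) v(x) dx = ∫_0^4 f(x) v(x) dx.
Integrate the LHS by parts once:
  ∫_0^4 −u'' v dx = −[u'(x) v(x)]_0^4 + ∫_0^4 u'(x) v'(x) dx.
Thus ∫_0^4 u'(x) v'(x) dx = ∫_0^4 f(x) v(x) dx + [u'(x) v(x)]_0^4.
Choose V so that boundary terms are either known or forced to vanish.
u is Dirichlet: u(0) = u(4) = 0. Let V = H^1_0(0, 4); then v(0) = v(4) = 0, and [u' v]_0^4 = 0.
Weak formulation: find u (satisfying any essential BC) such that ∫_0^4 u'(x) v'(x) dx = ∫_0^4 f v dx for all v ∈ V.
Substituting f(x) = -x^2 + 2*x - 2, the right-hand side is ∫_0^4 (-x^2 + 2*x - 2) v dx.


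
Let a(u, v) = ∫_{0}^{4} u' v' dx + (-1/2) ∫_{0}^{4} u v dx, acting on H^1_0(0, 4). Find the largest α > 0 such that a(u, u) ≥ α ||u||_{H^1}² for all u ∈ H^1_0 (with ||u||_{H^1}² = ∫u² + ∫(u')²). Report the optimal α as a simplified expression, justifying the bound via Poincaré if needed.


α = (-8 + π^2)/(π^2 + 16)

Coercivity of a(·,·) on H^1_0(0, 4) means a(u, u) ≥ α ||u||_{H^1}² for every u ∈ H^1_0.
The interval has length L = 4, and Poincaré/coercivity depend only on L. Here a(u, u) = ∫(u')² + (-1/2)·∫u².
Here c = -1/2 < 0 with |c| < (π/L)² = π^2/16, so coercivity still holds. The condition a(u,u) ≥ α||u||_{H^1}² reads (1−α)∫(u')² ≥ (α−c)∫u². Any admissible α is ≤ 1 (rapidly oscillating u have ∫u²/∫(u')² → 0), and α = 1 would force 0 ≥ (1−c)∫u², impossible since c < 1; so 1−α > 0. By the sharp Poincaré inequality on H^1_0 of an interval of length L, ∫(u')² ≥ (π/L)²∫u² with equality for the first sine mode sin(π(x−x₀)/L) (x₀ the left endpoint), so the inequality holds for all u iff (1−α)(π/L)² ≥ α − c, i.e. α ≤ ((π/L)² + c)/((π/L)² + 1) = (1 + c(L/π)²)/(1 + (L/π)²). (Direct route, valid since c ≤ 0: Poincaré gives c∫u² ≥ c(L/π)²∫(u')², so a(u,u) ≥ (1 + c(L/π)²)∫(u')², while ||u||_{H^1}² ≤ (1 + (L/π)²)∫(u')²; dividing yields the same α.) With (π/L)² = π^2/16 and c = -1/2, the largest admissible constant is α = ((π/L)² + c)/((π/L)² + 1).
Simplifying, α = (-8 + π^2)/(π^2 + 16).


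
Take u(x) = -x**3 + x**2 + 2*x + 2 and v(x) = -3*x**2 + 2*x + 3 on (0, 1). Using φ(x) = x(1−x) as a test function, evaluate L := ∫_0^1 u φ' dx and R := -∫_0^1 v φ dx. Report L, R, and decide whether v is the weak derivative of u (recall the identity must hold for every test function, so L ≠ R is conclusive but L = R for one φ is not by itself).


LHS = -7/20, RHS = -31/60. No, v is not the weak derivative of u.

u(x) = -x**3 + x**2 + 2*x + 2, classical derivative u'(x) = -3*x**2 + 2*x + 2.
φ(x) = x(1−x), so φ'(x) = 1 - 2*x.
Note φ(0) = φ(1) = 0, so the boundary term u·φ vanishes.
LHS = ∫_0^1 u(x) φ'(x) dx = ∫_0^1 (2*x^4 - 3*x^3 - 3*x^2 - 2*x + 2) dx. Term by term:
  ∫_0^1 2*x^4 dx = 2/5;  ∫_0^1 -3*x^3 dx = -3/4;  ∫_0^1 -3*x^2 dx = -1;
  ∫_0^1 -2*x dx = -1;  ∫_0^1 2 dx = 2.
Sum: 2/5 − 3/4 − 1 − 1 + 2 = -7/20.
So LHS = -7/20.
∫_0^1 v(x) φ(x) dx = ∫_0^1 (3*x^4 - 5*x^3 - x^2 + 3*x) dx. Term by term:
  ∫_0^1 3*x^4 dx = 3/5;  ∫_0^1 -5*x^3 dx = -5/4;  ∫_0^1 -x^2 dx = -1/3;
  ∫_0^1 3*x dx = 3/2.
Sum: 3/5 − 5/4 − 1/3 + 3/2 = 31/60.
So RHS = -∫_0^1 v(x) φ(x) dx = -31/60.
LHS − RHS = 1/6 ≠ 0, so the identity fails.
(For a valid weak derivative the identity must hold for EVERY test function, in particular this one. The failure shows v is NOT the weak derivative of u.)
Correct weak derivative would be u'(x) = -3*x**2 + 2*x + 2.


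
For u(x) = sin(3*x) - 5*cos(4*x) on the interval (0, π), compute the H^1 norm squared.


||u||_{H^1(0,π)}^2 = 1020/7 + 435*π/2

u'(x) = 20*sin(4*x) + 3*cos(3*x).
Expand u² and (u')² and integrate term by term on (0, π), using: for integers n ≥ 1, ∫_0^π sin²(nx) dx = ∫_0^π cos²(nx) dx = π/2; for n ≠ n', ∫_0^π sin(nx)sin(n'x) dx = ∫_0^π cos(nx)cos(n'x) dx = 0; and by product-to-sum, ∫_0^π sin(nx)cos(n'x) dx = ½∫_0^π [sin((n+n')x) + sin((n−n')x)] dx, which is 0 when n+n' is even and 2n/(n²−n'²) when n+n' is odd (it need not vanish on (0, π)).
  u² squared terms: (-5)²·∫cos(4x)² dx = 25·π/2 = 25*π/2;  (1)²·∫sin(3x)² dx = 1·π/2 = π/2.
  u² cross terms: 2·(-5)·(1)·∫cos(4x)·sin(3x) dx = -10·(-6/7) = 60/7.
  So ∫_0^π u² dx = 25*π/2 + π/2 + 60/7 = 60/7 + 13*π.
  (u')² squared terms: (3)²·∫cos(3x)² dx = 9·π/2 = 9*π/2;  (20)²·∫sin(4x)² dx = 400·π/2 = 200*π.
  (u')² cross terms: 2·(3)·(20)·∫cos(3x)·sin(4x) dx = 120·(8/7) = 960/7.
  So ∫_0^π (u')² dx = 9*π/2 + 200*π + 960/7 = 960/7 + 409*π/2.
||u||_{H^1}^2 = (60/7 + 13*π) + (960/7 + 409*π/2) = 1020/7 + 435*π/2.


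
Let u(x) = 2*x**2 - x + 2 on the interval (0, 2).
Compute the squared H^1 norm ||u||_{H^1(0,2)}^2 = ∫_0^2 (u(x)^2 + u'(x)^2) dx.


||u||_{H^1}^2 = 934/15

The H^1 norm (squared) on an interval (0, L) is
  ||u||_{H^1}^2 = ∫_0^L u(x)^2 dx + ∫_0^L u'(x)^2 dx.
Compute u'(x) = 4*x - 1.
Then u(x)^2 = 4*x**4 - 4*x**3 + 9*x**2 - 4*x + 4 and u'(x)^2 = 16*x**2 - 8*x + 1.
Integrate each monomial from 0 to 2 using ∫_0^2 c·x^n dx = c·2^(n+1)/(n+1):
  ∫_0^2 u(x)^2 dx = ∫_0^2 (4*x^4 - 4*x^3 + 9*x^2 - 4*x + 4) dx. Term by term:
    ∫_0^2 4*x^4 dx = 128/5;  ∫_0^2 -4*x^3 dx = -16;  ∫_0^2 9*x^2 dx = 24;
    ∫_0^2 -4*x dx = -8;  ∫_0^2 4 dx = 8.
  Sum: 128/5 − 16 + 24 − 8 + 8 = 168/5.
  ∫_0^2 u'(x)^2 dx = ∫_0^2 (16*x^2 - 8*x + 1) dx. Term by term:
    ∫_0^2 16*x^2 dx = 128/3;  ∫_0^2 -8*x dx = -16;  ∫_0^2 1 dx = 2.
  Sum: 128/3 − 16 + 2 = 86/3.
Adding: ||u||_{H^1}^2 = 168/5 + 86/3 = 934/15.


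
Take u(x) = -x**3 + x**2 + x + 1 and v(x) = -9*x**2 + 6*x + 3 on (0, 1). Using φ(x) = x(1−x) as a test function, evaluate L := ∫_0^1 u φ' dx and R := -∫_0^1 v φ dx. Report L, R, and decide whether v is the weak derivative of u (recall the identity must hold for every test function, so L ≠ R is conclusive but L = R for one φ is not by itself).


LHS = -11/60, RHS = -11/20. No, v is not the weak derivative of u.

u(x) = -x**3 + x**2 + x + 1, classical derivative u'(x) = -3*x**2 + 2*x + 1.
φ(x) = x(1−x), so φ'(x) = 1 - 2*x.
Note φ(0) = φ(1) = 0, so the boundary term u·φ vanishes.
LHS = ∫_0^1 u(x) φ'(x) dx = ∫_0^1 (2*x^4 - 3*x^3 - x^2 - x + 1) dx. Term by term:
  ∫_0^1 2*x^4 dx = 2/5;  ∫_0^1 -3*x^3 dx = -3/4;  ∫_0^1 -x^2 dx = -1/3;
  ∫_0^1 -x dx = -1/2;  ∫_0^1 1 dx = 1.
Sum: 2/5 − 3/4 − 1/3 − 1/2 + 1 = -11/60.
So LHS = -11/60.
∫_0^1 v(x) φ(x) dx = ∫_0^1 (9*x^4 - 15*x^3 + 3*x^2 + 3*x) dx. Term by term:
  ∫_0^1 9*x^4 dx = 9/5;  ∫_0^1 -15*x^3 dx = -15/4;  ∫_0^1 3*x^2 dx = 1;
  ∫_0^1 3*x dx = 3/2.
Sum: 9/5 − 15/4 + 1 + 3/2 = 11/20.
So RHS = -∫_0^1 v(x) φ(x) dx = -11/20.
LHS − RHS = 11/30 ≠ 0, so the identity fails.
(For a valid weak derivative the identity must hold for EVERY test function, in particular this one. The failure shows v is NOT the weak derivative of u.)
Correct weak derivative would be u'(x) = -3*x**2 + 2*x + 1.


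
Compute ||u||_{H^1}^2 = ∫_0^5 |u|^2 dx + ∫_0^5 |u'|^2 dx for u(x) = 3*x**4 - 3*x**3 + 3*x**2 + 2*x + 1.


||u||_{H^1}^2 = 213312125/84

The H^1 norm (squared) on an interval (0, L) is
  ||u||_{H^1}^2 = ∫_0^L u(x)^2 dx + ∫_0^L u'(x)^2 dx.
Compute u'(x) = 12*x**3 - 9*x**2 + 6*x + 2.
Then u(x)^2 = 9*x**8 - 18*x**7 + 27*x**6 - 6*x**5 + 3*x**4 + 6*x**3 + 10*x**2 + 4*x + 1 and u'(x)^2 = 144*x**6 - 216*x**5 + 225*x**4 - 60*x**3 + 24*x + 4.
Integrate each monomial from 0 to 5 using ∫_0^5 c·x^n dx = c·5^(n+1)/(n+1):
  ∫_0^5 u(x)^2 dx = ∫_0^5 (9*x^8 - 18*x^7 + 27*x^6 - 6*x^5 + 3*x^4 + 6*x^3 + 10*x^2 + 4*x + 1) dx. Term by term:
    ∫_0^5 9*x^8 dx = 1953125;  ∫_0^5 -18*x^7 dx = -3515625/4;  ∫_0^5 27*x^6 dx = 2109375/7;
    ∫_0^5 -6*x^5 dx = -15625;  ∫_0^5 3*x^4 dx = 1875;  ∫_0^5 6*x^3 dx = 1875/2;
    ∫_0^5 10*x^2 dx = 1250/3;  ∫_0^5 4*x dx = 50;  ∫_0^5 1 dx = 5.
  Sum: 1953125 − 3515625/4 + 2109375/7 − 15625 + 1875 + 1875/2 + 1250/3 + 50 + 5 = 114510245/84.
  ∫_0^5 u'(x)^2 dx = ∫_0^5 (144*x^6 - 216*x^5 + 225*x^4 - 60*x^3 + 24*x + 4) dx. Term by term:
    ∫_0^5 144*x^6 dx = 11250000/7;  ∫_0^5 -216*x^5 dx = -562500;  ∫_0^5 225*x^4 dx = 140625;
    ∫_0^5 -60*x^3 dx = -9375;  ∫_0^5 24*x dx = 300;  ∫_0^5 4 dx = 20.
  Sum: 11250000/7 − 562500 + 140625 − 9375 + 300 + 20 = 8233490/7.
Adding: ||u||_{H^1}^2 = 114510245/84 + 8233490/7 = 213312125/84.


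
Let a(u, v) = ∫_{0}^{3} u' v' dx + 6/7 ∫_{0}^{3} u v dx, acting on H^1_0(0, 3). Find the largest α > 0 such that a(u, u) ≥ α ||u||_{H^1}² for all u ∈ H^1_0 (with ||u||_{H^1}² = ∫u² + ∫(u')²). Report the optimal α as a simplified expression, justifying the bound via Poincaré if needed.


α = (54/7 + π^2)/(9 + π^2)

Coercivity of a(·,·) on H^1_0(0, 3) means a(u, u) ≥ α ||u||_{H^1}² for every u ∈ H^1_0.
The interval has length L = 3, and Poincaré/coercivity depend only on L. Here a(u, u) = ∫(u')² + (6/7)·∫u².
Here 0 < c = 6/7 < 1. The condition a(u,u) ≥ α||u||_{H^1}² reads (1−α)∫(u')² ≥ (α−c)∫u². Any admissible α is ≤ 1 (rapidly oscillating u have ∫u²/∫(u')² → 0), and α = 1 would force 0 ≥ (1−c)∫u², impossible since c < 1; so 1−α > 0. By the sharp Poincaré inequality on H^1_0 of an interval of length L, ∫(u')² ≥ (π/L)²∫u² with equality for the first sine mode sin(π(x−x₀)/L) (x₀ the left endpoint), so the inequality holds for all u iff (1−α)(π/L)² ≥ α − c, i.e. α ≤ ((π/L)² + c)/((π/L)² + 1) = (1 + c(L/π)²)/(1 + (L/π)²). With (π/L)² = π^2/9 and c = 6/7, the largest admissible constant is α = ((π/L)² + c)/((π/L)² + 1).
Simplifying, α = (54/7 + π^2)/(9 + π^2).


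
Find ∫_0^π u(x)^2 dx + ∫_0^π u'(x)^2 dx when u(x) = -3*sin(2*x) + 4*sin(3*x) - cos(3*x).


||u||_{H^1(0,π)}^2 = -48 + 215*π/2

u'(x) = 3*sin(3*x) - 6*cos(2*x) + 12*cos(3*x).
Expand u² and (u')² and integrate term by term on (0, π), using: for integers n ≥ 1, ∫_0^π sin²(nx) dx = ∫_0^π cos²(nx) dx = π/2; for n ≠ n', ∫_0^π sin(nx)sin(n'x) dx = ∫_0^π cos(nx)cos(n'x) dx = 0; and by product-to-sum, ∫_0^π sin(nx)cos(n'x) dx = ½∫_0^π [sin((n+n')x) + sin((n−n')x)] dx, which is 0 when n+n' is even and 2n/(n²−n'²) when n+n' is odd (it need not vanish on (0, π)).
  u² squared terms: (-1)²·∫cos(3x)² dx = 1·π/2 = π/2;  (-3)²·∫sin(2x)² dx = 9·π/2 = 9*π/2;  (4)²·∫sin(3x)² dx = 16·π/2 = 8*π.
  u² cross terms: 2·(-1)·(-3)·∫cos(3x)·sin(2x) dx = 6·(-4/5) = -24/5;  2·(-1)·(4)·∫cos(3x)·sin(3x) dx = -8·(0) = 0;  2·(-3)·(4)·∫sin(2x)·sin(3x) dx = -24·(0) = 0.
  So ∫_0^π u² dx = π/2 + 9*π/2 + 8*π − 24/5 + 0 + 0 = -24/5 + 13*π.
  (u')² squared terms: (-6)²·∫cos(2x)² dx = 36·π/2 = 18*π;  (3)²·∫sin(3x)² dx = 9·π/2 = 9*π/2;  (12)²·∫cos(3x)² dx = 144·π/2 = 72*π.
  (u')² cross terms: 2·(-6)·(3)·∫cos(2x)·sin(3x) dx = -36·(6/5) = -216/5;  2·(-6)·(12)·∫cos(2x)·cos(3x) dx = -144·(0) = 0;  2·(3)·(12)·∫sin(3x)·cos(3x) dx = 72·(0) = 0.
  So ∫_0^π (u')² dx = 18*π + 9*π/2 + 72*π − 216/5 + 0 + 0 = -216/5 + 189*π/2.
||u||_{H^1}^2 = (-24/5 + 13*π) + (-216/5 + 189*π/2) = -48 + 215*π/2.


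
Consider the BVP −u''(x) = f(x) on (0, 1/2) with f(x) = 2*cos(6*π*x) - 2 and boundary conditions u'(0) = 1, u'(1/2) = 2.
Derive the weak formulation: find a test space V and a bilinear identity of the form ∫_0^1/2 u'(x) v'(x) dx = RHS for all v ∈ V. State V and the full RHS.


V = H^1(0, 1/2) (v unrestricted at boundary; u is determined up to an additive constant); weak form: ∫_0^1/2 u'v' dx = ∫_0^1/2 (2*cos(6*π*x) - 2) v dx + 2·v(1/2) − v(0) for all v ∈ V.

Multiply both sides by a test function v and integrate from 0 to 1/2:
  ∫_0^1/2 −u''(x) v(x) dx = ∫_0^1/2 f(x) v(x) dx.
Integrate the LHS by parts once:
  ∫_0^1/2 −u'' v dx = −[u'(x) v(x)]_0^1/2 + ∫_0^1/2 u'(x) v'(x) dx.
Thus ∫_0^1/2 u'(x) v'(x) dx = ∫_0^1/2 f(x) v(x) dx + [u'(x) v(x)]_0^1/2.
Choose V so that boundary terms are either known or forced to vanish.
u has inhomogeneous Neumann u'(0) = 1, u'(1/2) = 2. [u' v]_0^1/2 = (2)·v(1/2) − (1)·v(0) = 2·v(1/2) − v(0). Take V = H^1(0, 1/2); boundary term becomes part of RHS.
Weak formulation: find u (satisfying any essential BC) such that ∫_0^1/2 u'(x) v'(x) dx = ∫_0^1/2 f v dx + 2·v(1/2) − v(0) for all v ∈ V (Neumann data are natural BCs: they enter the RHS as boundary terms).
Substituting f(x) = 2*cos(6*π*x) - 2, the right-hand side is ∫_0^1/2 (2*cos(6*π*x) - 2) v dx + 2·v(1/2) − v(0).
Compatibility check (pure Neumann): taking v ≡ 1 ∈ V gives 0 = ∫_0^1/2 f dx + (2) − (1), i.e. ∫_0^1/2 f dx must equal u'(0) − u'(1/2) = -1. Indeed ∫_0^1/2 (2*cos(6*π*x) - 2) dx = -1, so the data are compatible. The solution is then unique only up to an additive constant (fix it e.g. by requiring ∫_0^1/2 u dx = 0).


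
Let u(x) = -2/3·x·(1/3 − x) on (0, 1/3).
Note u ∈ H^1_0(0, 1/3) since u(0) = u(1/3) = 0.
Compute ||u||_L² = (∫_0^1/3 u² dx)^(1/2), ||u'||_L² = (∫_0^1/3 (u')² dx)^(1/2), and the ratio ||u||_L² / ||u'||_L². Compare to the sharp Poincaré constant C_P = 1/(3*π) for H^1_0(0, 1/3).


||u||_L² / ||u'||_L² = sqrt(10)/30 < C_P = 1/(3*π).

u(x) = -2/3·x·(1/3 − x), so u'(x) = 4*x/3 - 2/9.
u(x) = -2/3·x·(1/3 − x) vanishes at x = 0 and x = 1/3, so u ∈ H^1_0(0, 1/3). Differentiate via the product rule and integrate the resulting polynomials term by term.
  ∫_0^1/3 u² dx = ∫_0^1/3 (4*x^4/9 - 8*x^3/27 + 4*x^2/81) dx. Term by term:
    ∫_0^1/3 4*x^4/9 dx = 4/10935;  ∫_0^1/3 -8*x^3/27 dx = -2/2187;  ∫_0^1/3 4*x^2/81 dx = 4/6561.
  Sum: 4/10935 − 2/2187 + 4/6561 = 2/32805.
  ∫_0^1/3 (u')² dx = ∫_0^1/3 (16*x^2/9 - 16*x/27 + 4/81) dx. Term by term:
    ∫_0^1/3 16*x^2/9 dx = 16/729;  ∫_0^1/3 -16*x/27 dx = -8/243;  ∫_0^1/3 4/81 dx = 4/243.
  Sum: 16/729 − 8/243 + 4/243 = 4/729.
∫_0^1/3 u² dx = 2/32805, so ||u||_L² = sqrt(10)/405.
∫_0^1/3 (u')² dx = 4/729, so ||u'||_L² = 2/27.
Ratio ||u||_L² / ||u'||_L² = sqrt(10)/30.
Sharp Poincaré constant on H^1_0(0, 1/3) is C_P = L/π = 1/(3*π), achieved by sin(3*π·x).
A polynomial bump cannot attain the sharp Poincaré constant (only the first sine eigenfunction does), so the ratio is strictly less than C_P, consistent with ||u||_L² ≤ C_P ||u'||_L².


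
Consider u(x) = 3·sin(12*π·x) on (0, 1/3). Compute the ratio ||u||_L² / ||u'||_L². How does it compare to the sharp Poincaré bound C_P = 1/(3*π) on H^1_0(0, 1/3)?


||u||_L² / ||u'||_L² = 1/(12*π) < C_P = 1/(3*π).

u(x) = 3·sin(12*π·x), so u'(x) = 36*π*cos(12*π*x).
Writing u(x) = A·sin(kπx/L) with A = 3 and k = 4, use ∫_0^L sin²(kπx/L) dx = L/2 and ∫_0^L cos²(kπx/L) dx = L/2.
u² = 9·sin²(12*π·x) and (u')² = 1296*π^2·cos²(12*π·x), and each of sin², cos² integrates to L/2 = 1/6 over (0, 1/3).
∫_0^1/3 u² dx = 3/2, so ||u||_L² = sqrt(6)/2.
∫_0^1/3 (u')² dx = 216*π^2, so ||u'||_L² = 6*sqrt(6)*π.
Ratio ||u||_L² / ||u'||_L² = 1/(12*π).
Sharp Poincaré constant on H^1_0(0, 1/3) is C_P = L/π = 1/(3*π), achieved by sin(3*π·x).
This is the k = 4 harmonic; the ratio L/(kπ) is strictly less than C_P = L/π, consistent with the sharp inequality ||u||_L² ≤ C_P ||u'||_L².


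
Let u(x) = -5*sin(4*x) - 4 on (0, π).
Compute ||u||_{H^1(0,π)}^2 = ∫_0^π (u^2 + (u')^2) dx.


||u||_{H^1(0,π)}^2 = 457*π/2

u'(x) = -20*cos(4*x).
Expand u² and (u')² and integrate term by term on (0, π), using: for integers n ≥ 1, ∫_0^π sin²(nx) dx = ∫_0^π cos²(nx) dx = π/2; for n ≠ n', ∫_0^π sin(nx)sin(n'x) dx = ∫_0^π cos(nx)cos(n'x) dx = 0; and by product-to-sum, ∫_0^π sin(nx)cos(n'x) dx = ½∫_0^π [sin((n+n')x) + sin((n−n')x)] dx, which is 0 when n+n' is even and 2n/(n²−n'²) when n+n' is odd (it need not vanish on (0, π)). For the constant mode: ∫_0^π 1 dx = π, ∫_0^π cos(nx) dx = 0, ∫_0^π sin(nx) dx = (1−(−1)^n)/n.
  u² squared terms: (-4)²·∫1 dx = 16·π = 16*π;  (-5)²·∫sin(4x)² dx = 25·π/2 = 25*π/2.
  u² cross terms: 2·(-4)·(-5)·∫1·sin(4x) dx = 40·(0) = 0.
  So ∫_0^π u² dx = 16*π + 25*π/2 + 0 = 57*π/2.
  (u')² squared terms: (-20)²·∫cos(4x)² dx = 400·π/2 = 200*π.
  So ∫_0^π (u')² dx = 200*π.
||u||_{H^1}^2 = (57*π/2) + (200*π) = 457*π/2.


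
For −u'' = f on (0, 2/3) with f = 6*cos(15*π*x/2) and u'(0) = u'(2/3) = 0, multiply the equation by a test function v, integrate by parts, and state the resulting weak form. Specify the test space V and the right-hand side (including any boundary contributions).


V = H^1(0, 2/3) (no boundary constraint on v; u is determined up to an additive constant); weak form: ∫_0^2/3 u'v' dx = ∫_0^2/3 (6*cos(15*π*x/2)) v dx for all v ∈ V.

Multiply both sides by a test function v and integrate from 0 to 2/3:
  ∫_0^2/3 −u''(x) v(x) dx = ∫_0^2/3 f(x) v(x) dx.
Integrate the LHS by parts once:
  ∫_0^2/3 −u'' v dx = −[u'(x) v(x)]_0^2/3 + ∫_0^2/3 u'(x) v'(x) dx.
Thus ∫_0^2/3 u'(x) v'(x) dx = ∫_0^2/3 f(x) v(x) dx + [u'(x) v(x)]_0^2/3.
Choose V so that boundary terms are either known or forced to vanish.
u has homogeneous Neumann: u'(0) = u'(2/3) = 0. So [u' v]_0^2/3 = 0·v(2/3) − 0·v(0) = 0 for any v; take V = H^1(0, 2/3).
Weak formulation: find u (satisfying any essential BC) such that ∫_0^2/3 u'(x) v'(x) dx = ∫_0^2/3 f v dx for all v ∈ V (homogeneous Neumann, so boundary terms vanish).
Substituting f(x) = 6*cos(15*π*x/2), the right-hand side is ∫_0^2/3 (6*cos(15*π*x/2)) v dx.
Compatibility check (pure Neumann): taking v ≡ 1 ∈ V gives 0 = ∫_0^2/3 f dx + (0) − (0), i.e. ∫_0^2/3 f dx must equal u'(0) − u'(2/3) = 0. Indeed ∫_0^2/3 (6*cos(15*π*x/2)) dx = 0, so the data are compatible. The solution is then unique only up to an additive constant (fix it e.g. by requiring ∫_0^2/3 u dx = 0).


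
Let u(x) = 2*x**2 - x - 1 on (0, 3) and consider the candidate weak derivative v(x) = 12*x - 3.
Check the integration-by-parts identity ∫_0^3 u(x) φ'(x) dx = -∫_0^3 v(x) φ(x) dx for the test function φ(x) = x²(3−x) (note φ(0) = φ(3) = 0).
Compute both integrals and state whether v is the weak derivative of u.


LHS = -837/20, RHS = -2511/20. No, v is not the weak derivative of u.

u(x) = 2*x**2 - x - 1, classical derivative u'(x) = 4*x - 1.
φ(x) = x²(3−x), so φ'(x) = 3*x*(2 - x).
Note φ(0) = φ(3) = 0, so the boundary term u·φ vanishes.
LHS = ∫_0^3 u(x) φ'(x) dx = ∫_0^3 (-6*x^4 + 15*x^3 - 3*x^2 - 6*x) dx. Term by term:
  ∫_0^3 -6*x^4 dx = -1458/5;  ∫_0^3 15*x^3 dx = 1215/4;  ∫_0^3 -3*x^2 dx = -27;
  ∫_0^3 -6*x dx = -27.
Sum: -1458/5 + 1215/4 − 27 − 27 = -837/20.
So LHS = -837/20.
∫_0^3 v(x) φ(x) dx = ∫_0^3 (-12*x^4 + 39*x^3 - 9*x^2) dx. Term by term:
  ∫_0^3 -12*x^4 dx = -2916/5;  ∫_0^3 39*x^3 dx = 3159/4;  ∫_0^3 -9*x^2 dx = -81.
Sum: -2916/5 + 3159/4 − 81 = 2511/20.
So RHS = -∫_0^3 v(x) φ(x) dx = -2511/20.
LHS − RHS = 837/10 ≠ 0, so the identity fails.
(For a valid weak derivative the identity must hold for EVERY test function, in particular this one. The failure shows v is NOT the weak derivative of u.)
Correct weak derivative would be u'(x) = 4*x - 1.


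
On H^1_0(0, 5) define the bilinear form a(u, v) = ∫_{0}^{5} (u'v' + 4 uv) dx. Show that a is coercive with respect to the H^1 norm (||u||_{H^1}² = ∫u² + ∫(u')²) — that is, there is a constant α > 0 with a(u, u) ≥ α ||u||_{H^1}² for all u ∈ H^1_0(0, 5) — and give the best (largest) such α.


α = 1

Coercivity of a(·,·) on H^1_0(0, 5) means a(u, u) ≥ α ||u||_{H^1}² for every u ∈ H^1_0.
The interval has length L = 5, and Poincaré/coercivity depend only on L. Here a(u, u) = ∫(u')² + (4)·∫u².
Here c = 4 ≥ 1, so a(u,u) = ∫(u')² + c∫u² ≥ ∫(u')² + ∫u² = ||u||_{H^1}², i.e. α = 1 works. No larger α is possible: a(u,u) ≥ α||u||_{H^1}² means (1−α)∫(u')² ≥ (α−c)∫u², and for the modes u_n = sin(nπ(x−x₀)/L) (x₀ the left endpoint) one has ∫u_n²/∫(u_n')² = (L/(nπ))² → 0, so a(u_n,u_n)/||u_n||_{H^1}² → 1. Hence the optimal constant is α = 1.
Therefore α = 1.


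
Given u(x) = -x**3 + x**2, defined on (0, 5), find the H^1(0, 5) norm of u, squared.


||u||_{H^1}^2 = 220375/21

The H^1 norm (squared) on an interval (0, L) is
  ||u||_{H^1}^2 = ∫_0^L u(x)^2 dx + ∫_0^L u'(x)^2 dx.
Compute u'(x) = -3*x**2 + 2*x.
Then u(x)^2 = x**6 - 2*x**5 + x**4 and u'(x)^2 = 9*x**4 - 12*x**3 + 4*x**2.
Integrate each monomial from 0 to 5 using ∫_0^5 c·x^n dx = c·5^(n+1)/(n+1):
  ∫_0^5 u(x)^2 dx = ∫_0^5 (x^6 - 2*x^5 + x^4) dx. Term by term:
    ∫_0^5 x^6 dx = 78125/7;  ∫_0^5 -2*x^5 dx = -15625/3;  ∫_0^5 x^4 dx = 625.
  Sum: 78125/7 − 15625/3 + 625 = 138125/21.
  ∫_0^5 u'(x)^2 dx = ∫_0^5 (9*x^4 - 12*x^3 + 4*x^2) dx. Term by term:
    ∫_0^5 9*x^4 dx = 5625;  ∫_0^5 -12*x^3 dx = -1875;  ∫_0^5 4*x^2 dx = 500/3.
  Sum: 5625 − 1875 + 500/3 = 11750/3.
Adding: ||u||_{H^1}^2 = 138125/21 + 11750/3 = 220375/21.


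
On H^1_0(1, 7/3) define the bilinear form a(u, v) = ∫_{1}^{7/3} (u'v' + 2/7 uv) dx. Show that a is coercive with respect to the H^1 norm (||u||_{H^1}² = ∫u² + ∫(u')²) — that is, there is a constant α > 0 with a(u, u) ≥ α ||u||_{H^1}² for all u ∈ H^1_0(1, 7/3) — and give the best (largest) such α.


α = (32 + 63*π^2)/(7*(16 + 9*π^2))

Coercivity of a(·,·) on H^1_0(1, 7/3) means a(u, u) ≥ α ||u||_{H^1}² for every u ∈ H^1_0.
The interval has length L = 4/3, and Poincaré/coercivity depend only on L. Here a(u, u) = ∫(u')² + (2/7)·∫u².
Here 0 < c = 2/7 < 1. The condition a(u,u) ≥ α||u||_{H^1}² reads (1−α)∫(u')² ≥ (α−c)∫u². Any admissible α is ≤ 1 (rapidly oscillating u have ∫u²/∫(u')² → 0), and α = 1 would force 0 ≥ (1−c)∫u², impossible since c < 1; so 1−α > 0. By the sharp Poincaré inequality on H^1_0 of an interval of length L, ∫(u')² ≥ (π/L)²∫u² with equality for the first sine mode sin(π(x−x₀)/L) (x₀ the left endpoint), so the inequality holds for all u iff (1−α)(π/L)² ≥ α − c, i.e. α ≤ ((π/L)² + c)/((π/L)² + 1) = (1 + c(L/π)²)/(1 + (L/π)²). With (π/L)² = 9*π^2/16 and c = 2/7, the largest admissible constant is α = ((π/L)² + c)/((π/L)² + 1).
Simplifying, α = (32 + 63*π^2)/(7*(16 + 9*π^2)).


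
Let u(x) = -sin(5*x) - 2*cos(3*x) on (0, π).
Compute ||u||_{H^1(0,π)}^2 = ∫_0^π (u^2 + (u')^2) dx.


||u||_{H^1(0,π)}^2 = 33*π

u'(x) = 6*sin(3*x) - 5*cos(5*x).
Expand u² and (u')² and integrate term by term on (0, π), using: for integers n ≥ 1, ∫_0^π sin²(nx) dx = ∫_0^π cos²(nx) dx = π/2; for n ≠ n', ∫_0^π sin(nx)sin(n'x) dx = ∫_0^π cos(nx)cos(n'x) dx = 0; and by product-to-sum, ∫_0^π sin(nx)cos(n'x) dx = ½∫_0^π [sin((n+n')x) + sin((n−n')x)] dx, which is 0 when n+n' is even and 2n/(n²−n'²) when n+n' is odd (it need not vanish on (0, π)).
  u² squared terms: (-1)²·∫sin(5x)² dx = 1·π/2 = π/2;  (-2)²·∫cos(3x)² dx = 4·π/2 = 2*π.
  u² cross terms: 2·(-1)·(-2)·∫sin(5x)·cos(3x) dx = 4·(0) = 0.
  So ∫_0^π u² dx = π/2 + 2*π + 0 = 5*π/2.
  (u')² squared terms: (-5)²·∫cos(5x)² dx = 25·π/2 = 25*π/2;  (6)²·∫sin(3x)² dx = 36·π/2 = 18*π.
  (u')² cross terms: 2·(-5)·(6)·∫cos(5x)·sin(3x) dx = -60·(0) = 0.
  So ∫_0^π (u')² dx = 25*π/2 + 18*π + 0 = 61*π/2.
||u||_{H^1}^2 = (5*π/2) + (61*π/2) = 33*π.


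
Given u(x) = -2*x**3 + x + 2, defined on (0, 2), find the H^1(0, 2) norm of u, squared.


||u||_{H^1}^2 = 24634/105

The H^1 norm (squared) on an interval (0, L) is
  ||u||_{H^1}^2 = ∫_0^L u(x)^2 dx + ∫_0^L u'(x)^2 dx.
Compute u'(x) = 1 - 6*x**2.
Then u(x)^2 = 4*x**6 - 4*x**4 - 8*x**3 + x**2 + 4*x + 4 and u'(x)^2 = 36*x**4 - 12*x**2 + 1.
Integrate each monomial from 0 to 2 using ∫_0^2 c·x^n dx = c·2^(n+1)/(n+1):
  ∫_0^2 u(x)^2 dx = ∫_0^2 (4*x^6 - 4*x^4 - 8*x^3 + x^2 + 4*x + 4) dx. Term by term:
    ∫_0^2 4*x^6 dx = 512/7;  ∫_0^2 -4*x^4 dx = -128/5;  ∫_0^2 -8*x^3 dx = -32;
    ∫_0^2 x^2 dx = 8/3;  ∫_0^2 4*x dx = 8;  ∫_0^2 4 dx = 8.
  Sum: 512/7 − 128/5 − 32 + 8/3 + 8 + 8 = 3592/105.
  ∫_0^2 u'(x)^2 dx = ∫_0^2 (36*x^4 - 12*x^2 + 1) dx. Term by term:
    ∫_0^2 36*x^4 dx = 1152/5;  ∫_0^2 -12*x^2 dx = -32;  ∫_0^2 1 dx = 2.
  Sum: 1152/5 − 32 + 2 = 1002/5.
Adding: ||u||_{H^1}^2 = 3592/105 + 1002/5 = 24634/105.


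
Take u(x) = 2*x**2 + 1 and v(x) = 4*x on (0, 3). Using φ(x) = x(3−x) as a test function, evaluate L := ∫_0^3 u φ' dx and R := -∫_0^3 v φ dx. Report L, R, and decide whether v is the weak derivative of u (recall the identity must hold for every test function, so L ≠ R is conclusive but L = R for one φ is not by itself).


LHS = -27, RHS = -27. Yes, v = u' weakly.

u(x) = 2*x**2 + 1, classical derivative u'(x) = 4*x.
φ(x) = x(3−x), so φ'(x) = 3 - 2*x.
Note φ(0) = φ(3) = 0, so the boundary term u·φ vanishes.
LHS = ∫_0^3 u(x) φ'(x) dx = ∫_0^3 (-4*x^3 + 6*x^2 - 2*x + 3) dx. Term by term:
  ∫_0^3 -4*x^3 dx = -81;  ∫_0^3 6*x^2 dx = 54;  ∫_0^3 -2*x dx = -9;
  ∫_0^3 3 dx = 9.
Sum: -81 + 54 − 9 + 9 = -27.
So LHS = -27.
∫_0^3 v(x) φ(x) dx = ∫_0^3 (-4*x^3 + 12*x^2) dx. Term by term:
  ∫_0^3 -4*x^3 dx = -81;  ∫_0^3 12*x^2 dx = 108.
Sum: -81 + 108 = 27.
So RHS = -∫_0^3 v(x) φ(x) dx = -27.
LHS = RHS, so the identity holds for this test φ.
Moreover u is smooth here and v(x) = u'(x) = 4*x pointwise, so the identity holds for every test function. Hence v is the weak derivative of u.
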